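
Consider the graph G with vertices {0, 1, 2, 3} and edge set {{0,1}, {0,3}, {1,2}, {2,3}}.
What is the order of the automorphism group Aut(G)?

G is 2-regular and bipartite on 2^2 = 4 vertices with girth 4; it is the hypercube graph Q_2. Aut(Q_2) consists of the signed permutations of the 2 coordinate axes: 2! permutations times 2^2 sign flips, so |Aut| = 2^2·2! = 8.

8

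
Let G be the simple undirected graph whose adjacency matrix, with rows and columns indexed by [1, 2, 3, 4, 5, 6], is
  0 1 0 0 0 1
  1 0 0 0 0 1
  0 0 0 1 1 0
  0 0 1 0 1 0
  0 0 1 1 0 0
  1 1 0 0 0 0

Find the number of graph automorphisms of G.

72

G has two connected components, {3, 4, 5} and {1, 2, 6}; each is 2-regular, so G = C_3 ⊔ C_3. Aut of a disjoint union of two copies of C_3 is the wreath product D_3 ≀ Z_2, of order 2·6² = 72.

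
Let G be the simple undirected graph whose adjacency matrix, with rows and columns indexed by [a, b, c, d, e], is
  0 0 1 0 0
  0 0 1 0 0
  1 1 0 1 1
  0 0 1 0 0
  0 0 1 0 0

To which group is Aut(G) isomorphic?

the symmetric group on 4 letters

Vertex c has degree 4 and every other vertex has degree 1, so G is the star K_{1,4} with centre c. The 4 leaves are pairwise interchangeable while the centre is fixed, giving Aut(G) = S_4.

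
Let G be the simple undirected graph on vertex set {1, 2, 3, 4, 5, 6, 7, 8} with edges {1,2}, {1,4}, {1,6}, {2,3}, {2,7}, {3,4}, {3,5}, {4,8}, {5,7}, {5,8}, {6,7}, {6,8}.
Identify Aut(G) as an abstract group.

the hyperoctahedral group B_3

G is 3-regular and bipartite on 2^3 = 8 vertices with girth 4; it is the hypercube graph Q_3. Aut(Q_3) consists of the signed permutations of the 3 coordinate axes: 3! permutations times 2^3 sign flips, so |Aut| = 2^3·3! = 48.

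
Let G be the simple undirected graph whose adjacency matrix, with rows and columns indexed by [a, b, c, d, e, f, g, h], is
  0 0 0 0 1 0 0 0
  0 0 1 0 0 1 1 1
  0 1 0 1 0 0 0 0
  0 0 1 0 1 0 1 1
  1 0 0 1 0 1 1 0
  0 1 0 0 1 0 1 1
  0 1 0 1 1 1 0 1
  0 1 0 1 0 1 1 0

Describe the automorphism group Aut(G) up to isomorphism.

The degree sequence is [1, 4, 2, 4, 4, 4, 5, 4]. Checking the degree-preserving permutations of the vertex set shows that none except the identity preserves every edge, so Aut(G) is trivial.

{e}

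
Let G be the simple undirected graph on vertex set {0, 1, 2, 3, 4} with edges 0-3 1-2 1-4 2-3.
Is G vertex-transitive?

Automorphisms preserve degree, but G has vertices of degree 1 and vertices of degree 2; no automorphism maps one to the other, so G is not vertex-transitive.

No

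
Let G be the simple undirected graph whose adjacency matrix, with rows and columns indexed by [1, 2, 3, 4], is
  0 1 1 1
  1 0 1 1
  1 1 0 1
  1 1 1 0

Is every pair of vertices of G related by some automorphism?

Every vertex has degree 3, so G is the complete graph K_4. Any permutation of the 4 vertices preserves K_4, so Aut(K_4) = S_4 of order 4! = 24. This group acts transitively on the 4 vertices.

Yes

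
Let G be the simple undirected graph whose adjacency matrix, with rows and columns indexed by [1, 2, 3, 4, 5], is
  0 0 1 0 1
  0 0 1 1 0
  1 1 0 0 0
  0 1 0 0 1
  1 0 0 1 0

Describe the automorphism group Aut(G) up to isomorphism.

G is 2-regular and connected on 5 vertices, i.e. the cycle C_5. The automorphisms of the 5-cycle are exactly the symmetries of a regular 5-gon: the dihedral group D_5, |D_5| = 10.

the dihedral group of order 10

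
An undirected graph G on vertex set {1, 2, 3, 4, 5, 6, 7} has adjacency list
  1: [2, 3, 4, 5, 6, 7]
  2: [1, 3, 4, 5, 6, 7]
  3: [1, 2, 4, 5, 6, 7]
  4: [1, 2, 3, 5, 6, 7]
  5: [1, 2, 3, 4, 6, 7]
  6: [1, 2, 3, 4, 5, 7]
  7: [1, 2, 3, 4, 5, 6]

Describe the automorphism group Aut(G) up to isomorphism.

the symmetric group on 7 letters

Every vertex has degree 6, so G is the complete graph K_7. Any permutation of the 7 vertices preserves K_7, so Aut(K_7) = S_7 of order 7! = 5040.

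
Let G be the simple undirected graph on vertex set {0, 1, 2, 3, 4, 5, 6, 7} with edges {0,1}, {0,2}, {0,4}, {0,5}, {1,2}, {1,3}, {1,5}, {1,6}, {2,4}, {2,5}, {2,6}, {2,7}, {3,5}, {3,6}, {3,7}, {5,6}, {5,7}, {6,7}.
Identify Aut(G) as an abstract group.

the trivial group

The degree sequence is [4, 5, 6, 4, 2, 6, 5, 4]. Checking the degree-preserving permutations of the vertex set shows that none except the identity preserves every edge, so Aut(G) is trivial.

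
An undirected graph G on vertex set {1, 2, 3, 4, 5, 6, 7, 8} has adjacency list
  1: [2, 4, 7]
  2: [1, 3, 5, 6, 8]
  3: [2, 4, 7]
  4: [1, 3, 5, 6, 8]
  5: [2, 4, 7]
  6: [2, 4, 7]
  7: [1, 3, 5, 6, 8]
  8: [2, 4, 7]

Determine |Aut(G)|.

720

The vertices split by degree into {2, 4, 7} (degree 5) and {1, 3, 5, 6, 8} (degree 3); every edge runs between the two parts, so G is the complete bipartite graph K_{3,5}. The parts have unequal sizes, so no automorphism swaps them; each part is permuted independently, giving S_3 × S_5 of order 3!·5! = 720.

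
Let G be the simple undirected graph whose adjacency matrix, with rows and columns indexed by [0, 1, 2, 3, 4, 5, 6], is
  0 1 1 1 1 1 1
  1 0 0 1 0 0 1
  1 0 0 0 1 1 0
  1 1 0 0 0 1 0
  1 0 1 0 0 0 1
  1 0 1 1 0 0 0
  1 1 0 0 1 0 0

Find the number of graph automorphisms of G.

Vertex 0 is the unique vertex of degree 6; the remaining 6 vertices each have degree 3 and induce a cycle, so G is the wheel on 7 vertices with hub 0. Every automorphism fixes the hub and acts on the rim 6-cycle, so Aut(G) ≅ Aut(C_6) = D_6 of order 12.

12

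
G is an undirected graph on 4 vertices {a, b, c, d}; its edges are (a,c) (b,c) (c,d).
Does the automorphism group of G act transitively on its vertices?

No

Vertex c is the only vertex of degree 3, so every automorphism fixes it; G is not vertex-transitive.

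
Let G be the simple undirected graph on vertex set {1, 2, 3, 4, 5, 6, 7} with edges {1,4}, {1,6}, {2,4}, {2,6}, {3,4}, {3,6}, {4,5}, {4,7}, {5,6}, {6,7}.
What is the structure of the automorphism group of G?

S_5 × S_2

The vertices split by degree into {4, 6} (degree 5) and {1, 2, 3, 5, 7} (degree 2); every edge runs between the two parts, so G is the complete bipartite graph K_{2,5}. Automorphisms preserve the bipartition setwise (since the parts differ in size) and act as S_5 × S_2 within it; |Aut| = 240.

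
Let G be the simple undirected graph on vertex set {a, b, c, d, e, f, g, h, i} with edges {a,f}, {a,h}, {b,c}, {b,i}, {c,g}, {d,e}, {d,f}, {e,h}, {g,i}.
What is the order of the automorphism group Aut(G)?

80

G has two connected components, {a, d, e, f, h} and {b, c, g, i}; each is 2-regular, so G = C_5 ⊔ C_4. No automorphism exchanges components of different sizes, hence Aut(G) is the direct product D_4 × D_5, order 80.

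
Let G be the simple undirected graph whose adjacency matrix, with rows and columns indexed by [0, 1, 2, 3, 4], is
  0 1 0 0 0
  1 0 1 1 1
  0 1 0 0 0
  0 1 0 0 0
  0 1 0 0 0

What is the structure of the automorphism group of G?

the symmetric group on 4 letters

Vertex 1 has degree 4 and every other vertex has degree 1, so G is the star K_{1,4} with centre 1. Any automorphism fixes the centre and permutes the 4 leaves freely, so Aut(G) ≅ S_4 of order 4! = 24.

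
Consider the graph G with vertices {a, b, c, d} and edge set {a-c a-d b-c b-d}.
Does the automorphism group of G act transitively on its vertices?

Yes

G is 2-regular and connected on 4 vertices, i.e. the cycle C_4. C_4 has 4 rotations and 4 reflections, so Aut(C_4) ≅ D_4 of order 8. This group acts transitively on the 4 vertices.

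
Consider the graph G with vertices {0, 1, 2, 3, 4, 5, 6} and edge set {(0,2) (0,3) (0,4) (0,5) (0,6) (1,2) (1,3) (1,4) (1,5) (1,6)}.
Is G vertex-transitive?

Automorphisms preserve degree, but G has vertices of degree 2 and vertices of degree 5; no automorphism maps one to the other, so G is not vertex-transitive.

No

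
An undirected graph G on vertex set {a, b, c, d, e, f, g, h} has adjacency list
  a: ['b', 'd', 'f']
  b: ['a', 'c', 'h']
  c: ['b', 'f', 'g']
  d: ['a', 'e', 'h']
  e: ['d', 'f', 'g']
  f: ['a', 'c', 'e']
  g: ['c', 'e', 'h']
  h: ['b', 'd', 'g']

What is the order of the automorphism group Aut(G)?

48

G is 3-regular and bipartite on 2^3 = 8 vertices with girth 4; it is the hypercube graph Q_3. Aut(Q_3) consists of the signed permutations of the 3 coordinate axes: 3! permutations times 2^3 sign flips, so |Aut| = 2^3·3! = 48.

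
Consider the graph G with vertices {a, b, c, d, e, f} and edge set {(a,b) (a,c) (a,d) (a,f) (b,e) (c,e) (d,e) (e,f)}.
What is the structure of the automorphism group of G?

The vertices split by degree into {a, e} (degree 4) and {b, c, d, f} (degree 2); every edge runs between the two parts, so G is the complete bipartite graph K_{2,4}. Automorphisms preserve the bipartition setwise (since the parts differ in size) and act as S_2 × S_4 within it; |Aut| = 48.

S_2 × S_4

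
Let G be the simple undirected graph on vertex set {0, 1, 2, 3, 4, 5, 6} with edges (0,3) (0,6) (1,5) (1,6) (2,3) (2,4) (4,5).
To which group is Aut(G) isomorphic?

Every vertex has degree 2 and the graph is connected, so G is the 7-cycle C_7. C_7 has 7 rotations and 7 reflections, so Aut(C_7) ≅ D_7 of order 14.

D_7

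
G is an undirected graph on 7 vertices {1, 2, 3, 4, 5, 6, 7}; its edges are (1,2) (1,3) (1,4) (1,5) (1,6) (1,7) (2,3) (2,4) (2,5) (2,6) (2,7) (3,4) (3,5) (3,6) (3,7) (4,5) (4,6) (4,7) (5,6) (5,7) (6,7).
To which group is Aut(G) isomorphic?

All 7 vertices are pairwise adjacent: G = K_7. Every bijection on the vertex set is an automorphism of K_7; hence Aut(K_7) ≅ S_7, order 5040.

S_7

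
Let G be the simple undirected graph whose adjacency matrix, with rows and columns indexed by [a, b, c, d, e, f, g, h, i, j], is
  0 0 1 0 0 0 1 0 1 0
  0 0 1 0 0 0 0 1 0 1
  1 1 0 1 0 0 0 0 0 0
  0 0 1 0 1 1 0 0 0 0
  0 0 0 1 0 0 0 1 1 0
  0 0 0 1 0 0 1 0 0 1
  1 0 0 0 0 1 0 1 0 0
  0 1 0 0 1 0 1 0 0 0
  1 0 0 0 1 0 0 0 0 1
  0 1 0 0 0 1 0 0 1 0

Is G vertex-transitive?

Yes

G is 3-regular on 10 vertices with no triangles and no 4-cycles (girth 5): this is the Petersen graph. Viewing the Petersen graph as the Kneser graph K(5,2) — vertices are 2-subsets of {1,…,5}, edges join disjoint pairs — its automorphisms are exactly the permutations of the 5-element set, so Aut ≅ S_5 of order 120. Under this action every vertex can be carried to every other, so G is vertex-transitive.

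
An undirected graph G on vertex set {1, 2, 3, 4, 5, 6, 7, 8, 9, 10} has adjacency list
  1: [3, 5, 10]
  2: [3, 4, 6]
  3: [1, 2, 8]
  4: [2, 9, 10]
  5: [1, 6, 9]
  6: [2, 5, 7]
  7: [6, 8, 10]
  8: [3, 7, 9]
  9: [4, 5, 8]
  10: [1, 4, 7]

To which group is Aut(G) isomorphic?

the symmetric group S_5

G is 3-regular on 10 vertices with no triangles and no 4-cycles (girth 5): this is the Petersen graph. It is a classical fact that the Petersen graph has automorphism group S_5 (order 120), arising from its description as the Kneser graph K(5,2).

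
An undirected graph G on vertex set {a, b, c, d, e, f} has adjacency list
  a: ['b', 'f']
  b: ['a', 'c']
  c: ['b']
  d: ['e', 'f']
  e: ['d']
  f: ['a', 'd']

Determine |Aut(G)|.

The degree sequence is [2, 2, 1, 2, 1, 2]; the two degree-1 vertices c and e are the ends of a path, so G = P_6. The only nontrivial automorphism of a path is the end-to-end reflection, so Aut(G) ≅ Z_2.

2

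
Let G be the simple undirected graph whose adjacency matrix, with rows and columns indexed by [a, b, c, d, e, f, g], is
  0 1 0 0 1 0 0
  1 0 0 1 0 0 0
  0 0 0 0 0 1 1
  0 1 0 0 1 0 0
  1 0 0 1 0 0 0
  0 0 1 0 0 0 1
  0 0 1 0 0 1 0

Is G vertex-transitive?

No

G has two connected components, {a, b, d, e} and {c, f, g}; each is 2-regular, so G = C_4 ⊔ C_3. The orbit of a under Aut(G) is {a, b, d, e}, which does not contain c, so G is not vertex-transitive.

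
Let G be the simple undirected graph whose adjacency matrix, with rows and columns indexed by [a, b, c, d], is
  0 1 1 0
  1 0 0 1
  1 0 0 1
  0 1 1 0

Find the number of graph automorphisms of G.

G is 2-regular and bipartite on 2^2 = 4 vertices with girth 4; it is the hypercube graph Q_2. The symmetry group of the 2-cube is the hyperoctahedral group B_2 = Z_2 ≀ S_2, of order 2^2·2! = 8.

8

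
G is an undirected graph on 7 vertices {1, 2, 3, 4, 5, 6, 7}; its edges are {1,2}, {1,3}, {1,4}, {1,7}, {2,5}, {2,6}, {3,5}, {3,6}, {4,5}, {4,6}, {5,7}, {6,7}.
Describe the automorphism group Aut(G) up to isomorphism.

The vertices split by degree into {1, 5, 6} (degree 4) and {2, 3, 4, 7} (degree 3); every edge runs between the two parts, so G is the complete bipartite graph K_{3,4}. The parts have unequal sizes, so no automorphism swaps them; each part is permuted independently, giving S_3 × S_4 of order 3!·4! = 144.

S_3 × S_4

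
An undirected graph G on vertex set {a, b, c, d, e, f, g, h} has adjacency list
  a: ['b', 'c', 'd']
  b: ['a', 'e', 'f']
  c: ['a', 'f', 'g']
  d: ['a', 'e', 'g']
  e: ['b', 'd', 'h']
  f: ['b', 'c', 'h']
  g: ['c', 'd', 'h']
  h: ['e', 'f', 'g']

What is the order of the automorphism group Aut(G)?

G is 3-regular and bipartite on 2^3 = 8 vertices with girth 4; it is the hypercube graph Q_3. The symmetry group of the 3-cube is the hyperoctahedral group B_3 = Z_2 ≀ S_3, of order 2^3·3! = 48.

48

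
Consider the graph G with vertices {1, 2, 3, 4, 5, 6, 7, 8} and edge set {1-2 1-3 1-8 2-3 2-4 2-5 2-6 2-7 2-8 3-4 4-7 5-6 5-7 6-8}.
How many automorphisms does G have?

Vertex 2 is the unique vertex of degree 7; the remaining 7 vertices each have degree 3 and induce a cycle, so G is the wheel on 8 vertices with hub 2. With the hub fixed, the remaining symmetry is that of the rim cycle C_7, giving the dihedral group D_7.

14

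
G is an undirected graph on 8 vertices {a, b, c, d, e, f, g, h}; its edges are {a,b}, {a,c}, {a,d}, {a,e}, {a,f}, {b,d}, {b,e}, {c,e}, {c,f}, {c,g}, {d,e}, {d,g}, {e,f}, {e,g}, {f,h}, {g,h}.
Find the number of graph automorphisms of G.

Degrees alone do not determine every vertex (e.g. c and d both have degree 4), but their neighbour-degree multisets differ: N(c) has degrees [4, 4, 5, 6] while N(d) has degrees [3, 4, 5, 6]. Repeating this refinement separates all vertices, so the only automorphism is the identity.

1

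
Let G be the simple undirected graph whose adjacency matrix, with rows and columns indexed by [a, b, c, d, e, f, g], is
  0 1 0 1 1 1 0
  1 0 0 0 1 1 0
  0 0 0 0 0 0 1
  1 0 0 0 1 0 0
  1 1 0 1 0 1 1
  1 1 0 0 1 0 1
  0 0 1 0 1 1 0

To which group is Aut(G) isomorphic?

{e}

Degrees alone do not determine every vertex (e.g. a and f both have degree 4), but their neighbour-degree multisets differ: N(a) has degrees [2, 3, 4, 5] while N(f) has degrees [3, 3, 4, 5]. Repeating this refinement separates all vertices, so the only automorphism is the identity.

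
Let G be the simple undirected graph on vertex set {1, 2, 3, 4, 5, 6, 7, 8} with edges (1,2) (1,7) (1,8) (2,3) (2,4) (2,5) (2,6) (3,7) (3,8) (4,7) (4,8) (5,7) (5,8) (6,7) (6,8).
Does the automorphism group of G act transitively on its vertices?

Automorphisms preserve degree, but G has vertices of degree 3 and vertices of degree 5; no automorphism maps one to the other, so G is not vertex-transitive.

No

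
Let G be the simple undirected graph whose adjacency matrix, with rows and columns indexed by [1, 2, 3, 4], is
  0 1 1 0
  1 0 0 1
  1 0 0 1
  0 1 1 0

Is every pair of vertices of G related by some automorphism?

G is 2-regular and bipartite on 2^2 = 4 vertices with girth 4; it is the hypercube graph Q_2. The symmetry group of the 2-cube is the hyperoctahedral group B_2 = Z_2 ≀ S_2, of order 2^2·2! = 8. This group acts transitively on the 4 vertices.

Yes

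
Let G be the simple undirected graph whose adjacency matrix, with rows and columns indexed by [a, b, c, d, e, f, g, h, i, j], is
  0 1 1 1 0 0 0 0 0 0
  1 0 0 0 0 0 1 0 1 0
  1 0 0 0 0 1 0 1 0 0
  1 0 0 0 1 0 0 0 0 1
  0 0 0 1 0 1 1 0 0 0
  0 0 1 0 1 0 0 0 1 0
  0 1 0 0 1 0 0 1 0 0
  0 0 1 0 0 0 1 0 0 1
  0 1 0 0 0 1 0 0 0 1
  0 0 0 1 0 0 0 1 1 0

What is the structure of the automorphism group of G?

G is 3-regular on 10 vertices with no triangles and no 4-cycles (girth 5): this is the Petersen graph. Viewing the Petersen graph as the Kneser graph K(5,2) — vertices are 2-subsets of {1,…,5}, edges join disjoint pairs — its automorphisms are exactly the permutations of the 5-element set, so Aut ≅ S_5 of order 120.

S_5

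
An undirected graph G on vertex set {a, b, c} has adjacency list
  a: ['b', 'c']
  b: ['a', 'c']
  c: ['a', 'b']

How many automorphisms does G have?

6

Every vertex has degree 2, so G is the complete graph K_3. Any permutation of the 3 vertices preserves K_3, so Aut(K_3) = S_3 of order 3! = 6.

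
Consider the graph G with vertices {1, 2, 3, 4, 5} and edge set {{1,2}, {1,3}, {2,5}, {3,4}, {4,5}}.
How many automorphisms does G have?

10

Every vertex has degree 2 and the graph is connected, so G is the 5-cycle C_5. The automorphisms of the 5-cycle are exactly the symmetries of a regular 5-gon: the dihedral group D_5, |D_5| = 10.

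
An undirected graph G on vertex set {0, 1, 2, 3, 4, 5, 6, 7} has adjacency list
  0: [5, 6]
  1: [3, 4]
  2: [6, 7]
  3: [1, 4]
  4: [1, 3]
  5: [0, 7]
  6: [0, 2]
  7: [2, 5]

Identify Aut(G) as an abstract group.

D_5 × D_3

G has two connected components, {0, 2, 5, 6, 7} and {1, 3, 4}; each is 2-regular, so G = C_5 ⊔ C_3. No automorphism exchanges components of different sizes, hence Aut(G) is the direct product D_5 × D_3, order 60.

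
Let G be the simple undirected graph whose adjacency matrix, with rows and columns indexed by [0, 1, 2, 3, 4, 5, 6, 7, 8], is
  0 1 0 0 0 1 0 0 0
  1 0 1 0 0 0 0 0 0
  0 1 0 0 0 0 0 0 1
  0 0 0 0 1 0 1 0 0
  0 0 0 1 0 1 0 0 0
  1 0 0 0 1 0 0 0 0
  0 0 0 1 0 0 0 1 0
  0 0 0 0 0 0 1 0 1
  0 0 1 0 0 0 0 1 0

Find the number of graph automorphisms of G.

18

Every vertex has degree 2 and the graph is connected, so G is the 9-cycle C_9. The automorphisms of the 9-cycle are exactly the symmetries of a regular 9-gon: the dihedral group D_9, |D_9| = 18.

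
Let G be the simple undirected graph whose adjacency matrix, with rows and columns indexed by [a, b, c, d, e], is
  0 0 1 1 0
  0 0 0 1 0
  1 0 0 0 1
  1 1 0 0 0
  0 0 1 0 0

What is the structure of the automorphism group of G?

Z_2

The degree sequence is [2, 1, 2, 2, 1]; the two degree-1 vertices b and e are the ends of a path, so G = P_5. A path has exactly one nontrivial symmetry — reversal — giving Aut(G) of order 2.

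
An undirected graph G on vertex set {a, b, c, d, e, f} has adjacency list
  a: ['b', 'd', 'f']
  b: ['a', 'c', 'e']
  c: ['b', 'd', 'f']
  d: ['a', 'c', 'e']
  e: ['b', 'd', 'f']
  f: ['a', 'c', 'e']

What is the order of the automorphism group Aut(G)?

72

G is 3-regular and bipartite with parts {b, d, f} and {a, c, e} (each part is independent and every cross-pair is an edge), so G = K_{3,3}. Aut(K_{3,3}) is the wreath product S_3 ≀ Z_2: permute within each part, then optionally swap the parts; |Aut| = 2·(3!)² = 72.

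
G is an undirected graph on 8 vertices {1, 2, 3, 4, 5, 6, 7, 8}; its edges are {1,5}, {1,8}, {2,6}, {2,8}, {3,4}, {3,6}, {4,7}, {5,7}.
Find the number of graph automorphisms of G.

G is 2-regular and connected on 8 vertices, i.e. the cycle C_8. C_8 has 8 rotations and 8 reflections, so Aut(C_8) ≅ D_8 of order 16.

16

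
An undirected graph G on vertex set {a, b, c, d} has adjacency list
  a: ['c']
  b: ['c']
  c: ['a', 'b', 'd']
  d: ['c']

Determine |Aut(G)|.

Vertex c has degree 3 and every other vertex has degree 1, so G is the star K_{1,3} with centre c. Any automorphism fixes the centre and permutes the 3 leaves freely, so Aut(G) ≅ S_3 of order 3! = 6.

6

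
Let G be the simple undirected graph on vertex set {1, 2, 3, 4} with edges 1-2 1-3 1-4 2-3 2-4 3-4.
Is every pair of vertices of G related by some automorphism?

Yes

All 4 vertices are pairwise adjacent: G = K_4. Every bijection on the vertex set is an automorphism of K_4; hence Aut(K_4) ≅ S_4, order 24. This group acts transitively on the 4 vertices.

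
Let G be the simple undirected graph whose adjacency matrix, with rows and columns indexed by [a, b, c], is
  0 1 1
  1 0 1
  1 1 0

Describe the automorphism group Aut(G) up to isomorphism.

the symmetric group on 3 letters

Every vertex has degree 2, so G is the complete graph K_3. Any permutation of the 3 vertices preserves K_3, so Aut(K_3) = S_3 of order 3! = 6.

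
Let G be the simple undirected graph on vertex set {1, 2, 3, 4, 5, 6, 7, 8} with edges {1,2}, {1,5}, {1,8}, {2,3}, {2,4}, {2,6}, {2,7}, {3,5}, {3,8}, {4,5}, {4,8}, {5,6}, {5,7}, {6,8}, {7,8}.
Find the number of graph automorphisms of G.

720

The vertices split by degree into {2, 5, 8} (degree 5) and {1, 3, 4, 6, 7} (degree 3); every edge runs between the two parts, so G is the complete bipartite graph K_{3,5}. Automorphisms preserve the bipartition setwise (since the parts differ in size) and act as S_5 × S_3 within it; |Aut| = 720.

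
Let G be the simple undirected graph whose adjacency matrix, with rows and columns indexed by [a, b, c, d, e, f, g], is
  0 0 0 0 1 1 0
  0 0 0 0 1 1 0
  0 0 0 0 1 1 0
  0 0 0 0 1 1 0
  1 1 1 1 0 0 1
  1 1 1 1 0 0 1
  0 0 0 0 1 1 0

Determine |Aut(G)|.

The vertices split by degree into {e, f} (degree 5) and {a, b, c, d, g} (degree 2); every edge runs between the two parts, so G is the complete bipartite graph K_{2,5}. The parts have unequal sizes, so no automorphism swaps them; each part is permuted independently, giving S_2 × S_5 of order 2!·5! = 240.

240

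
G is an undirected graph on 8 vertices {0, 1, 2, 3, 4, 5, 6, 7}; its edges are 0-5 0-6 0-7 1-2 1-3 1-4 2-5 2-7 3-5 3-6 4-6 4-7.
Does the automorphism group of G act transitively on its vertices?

G is 3-regular and bipartite on 2^3 = 8 vertices with girth 4; it is the hypercube graph Q_3. The symmetry group of the 3-cube is the hyperoctahedral group B_3 = Z_2 ≀ S_3, of order 2^3·3! = 48. This group acts transitively on the 8 vertices.

Yes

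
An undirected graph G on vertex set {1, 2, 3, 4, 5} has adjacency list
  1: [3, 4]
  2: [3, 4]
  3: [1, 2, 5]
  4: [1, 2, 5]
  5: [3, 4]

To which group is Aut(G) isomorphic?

S_3 × S_2

The vertices split by degree into {3, 4} (degree 3) and {1, 2, 5} (degree 2); every edge runs between the two parts, so G is the complete bipartite graph K_{2,3}. Automorphisms preserve the bipartition setwise (since the parts differ in size) and act as S_3 × S_2 within it; |Aut| = 12.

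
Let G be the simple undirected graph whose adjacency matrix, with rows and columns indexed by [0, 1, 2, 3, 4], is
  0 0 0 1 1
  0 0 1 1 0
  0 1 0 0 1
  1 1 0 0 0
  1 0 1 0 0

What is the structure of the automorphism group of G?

Every vertex has degree 2 and the graph is connected, so G is the 5-cycle C_5. C_5 has 5 rotations and 5 reflections, so Aut(C_5) ≅ D_5 of order 10.

the dihedral group of order 10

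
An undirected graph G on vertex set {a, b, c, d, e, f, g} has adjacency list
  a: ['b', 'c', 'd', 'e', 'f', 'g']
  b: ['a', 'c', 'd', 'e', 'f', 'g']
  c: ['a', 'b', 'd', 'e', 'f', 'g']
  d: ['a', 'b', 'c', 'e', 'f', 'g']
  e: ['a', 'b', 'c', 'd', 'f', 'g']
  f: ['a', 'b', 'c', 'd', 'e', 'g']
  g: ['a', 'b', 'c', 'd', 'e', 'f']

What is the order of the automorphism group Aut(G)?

Every vertex has degree 6, so G is the complete graph K_7. Any permutation of the 7 vertices preserves K_7, so Aut(K_7) = S_7 of order 7! = 5040.

5040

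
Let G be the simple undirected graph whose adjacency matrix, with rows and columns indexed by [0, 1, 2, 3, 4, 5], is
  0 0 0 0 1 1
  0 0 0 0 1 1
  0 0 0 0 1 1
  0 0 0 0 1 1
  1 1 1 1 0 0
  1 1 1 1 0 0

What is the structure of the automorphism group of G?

S_4 × S_2

The vertices split by degree into {4, 5} (degree 4) and {0, 1, 2, 3} (degree 2); every edge runs between the two parts, so G is the complete bipartite graph K_{2,4}. The parts have unequal sizes, so no automorphism swaps them; each part is permuted independently, giving S_4 × S_2 of order 4!·2! = 48.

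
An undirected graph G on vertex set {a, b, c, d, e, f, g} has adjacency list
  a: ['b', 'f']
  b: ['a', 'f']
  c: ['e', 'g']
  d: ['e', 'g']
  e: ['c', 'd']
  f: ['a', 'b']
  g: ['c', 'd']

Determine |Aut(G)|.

48

G has two connected components, {c, d, e, g} and {a, b, f}; each is 2-regular, so G = C_4 ⊔ C_3. The components are non-isomorphic (different sizes), so Aut(G) = Aut(C_3) × Aut(C_4) = D_3 × D_4 of order 6·8 = 48.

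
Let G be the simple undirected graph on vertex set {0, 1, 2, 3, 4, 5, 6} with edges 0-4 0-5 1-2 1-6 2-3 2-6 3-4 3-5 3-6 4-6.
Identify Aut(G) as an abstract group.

The degree sequence is [2, 2, 3, 4, 3, 2, 4]. Checking the degree-preserving permutations of the vertex set shows that none except the identity preserves every edge, so Aut(G) is trivial.

the trivial group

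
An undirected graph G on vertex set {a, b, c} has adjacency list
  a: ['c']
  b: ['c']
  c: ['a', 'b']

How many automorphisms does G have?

The degree sequence is [1, 1, 2]; the two degree-1 vertices a and b are the ends of a path, so G = P_3. The only nontrivial automorphism of a path is the end-to-end reflection, so Aut(G) ≅ Z_2.

2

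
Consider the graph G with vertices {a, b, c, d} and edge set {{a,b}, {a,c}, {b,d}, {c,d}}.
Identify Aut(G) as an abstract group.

G is 2-regular and bipartite on 2^2 = 4 vertices with girth 4; it is the hypercube graph Q_2. The symmetry group of the 2-cube is the hyperoctahedral group B_2 = Z_2 ≀ S_2, of order 2^2·2! = 8.

D_4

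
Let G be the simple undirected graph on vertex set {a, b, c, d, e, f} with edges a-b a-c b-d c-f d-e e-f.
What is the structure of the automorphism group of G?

Every vertex has degree 2 and the graph is connected, so G is the 6-cycle C_6. C_6 has 6 rotations and 6 reflections, so Aut(C_6) ≅ D_6 of order 12.

the dihedral group of order 12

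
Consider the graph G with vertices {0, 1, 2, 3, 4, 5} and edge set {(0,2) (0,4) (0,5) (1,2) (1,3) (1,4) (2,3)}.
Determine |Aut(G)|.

The degree sequence is [3, 3, 3, 2, 2, 1]. Checking the degree-preserving permutations of the vertex set shows that none except the identity preserves every edge, so Aut(G) is trivial.

1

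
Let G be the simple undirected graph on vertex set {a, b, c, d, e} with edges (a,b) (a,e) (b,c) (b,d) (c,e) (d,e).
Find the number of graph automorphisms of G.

The vertices split by degree into {b, e} (degree 3) and {a, c, d} (degree 2); every edge runs between the two parts, so G is the complete bipartite graph K_{2,3}. Automorphisms preserve the bipartition setwise (since the parts differ in size) and act as S_3 × S_2 within it; |Aut| = 12.

12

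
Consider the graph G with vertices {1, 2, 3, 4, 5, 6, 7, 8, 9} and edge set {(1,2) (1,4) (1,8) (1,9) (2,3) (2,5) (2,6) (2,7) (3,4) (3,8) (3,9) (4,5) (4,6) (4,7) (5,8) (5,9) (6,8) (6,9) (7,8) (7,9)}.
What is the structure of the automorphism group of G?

The vertices split by degree into {2, 4, 8, 9} (degree 5) and {1, 3, 5, 6, 7} (degree 4); every edge runs between the two parts, so G is the complete bipartite graph K_{4,5}. Automorphisms preserve the bipartition setwise (since the parts differ in size) and act as S_4 × S_5 within it; |Aut| = 2880.

S_4 × S_5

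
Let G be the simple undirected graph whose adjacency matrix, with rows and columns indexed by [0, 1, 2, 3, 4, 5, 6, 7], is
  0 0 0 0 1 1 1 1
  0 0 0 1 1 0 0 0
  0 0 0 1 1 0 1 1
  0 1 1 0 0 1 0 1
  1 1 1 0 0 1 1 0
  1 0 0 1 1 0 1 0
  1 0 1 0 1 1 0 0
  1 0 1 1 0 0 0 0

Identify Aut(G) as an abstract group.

1

The degree sequence is [4, 2, 4, 4, 5, 4, 4, 3]. Checking the degree-preserving permutations of the vertex set shows that none except the identity preserves every edge, so Aut(G) is trivial.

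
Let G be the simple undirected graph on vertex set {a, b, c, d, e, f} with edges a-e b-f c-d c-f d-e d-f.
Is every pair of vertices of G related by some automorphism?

No

Automorphisms preserve degree, but G has vertices of degree 1 and vertices of degree 3; no automorphism maps one to the other, so G is not vertex-transitive.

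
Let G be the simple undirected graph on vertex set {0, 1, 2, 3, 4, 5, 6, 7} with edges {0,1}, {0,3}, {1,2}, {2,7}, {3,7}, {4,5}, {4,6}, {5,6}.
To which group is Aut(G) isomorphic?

G has two connected components, {0, 1, 2, 3, 7} and {4, 5, 6}; each is 2-regular, so G = C_5 ⊔ C_3. The components are non-isomorphic (different sizes), so Aut(G) = Aut(C_3) × Aut(C_5) = D_3 × D_5 of order 6·10 = 60.

D_3 × D_5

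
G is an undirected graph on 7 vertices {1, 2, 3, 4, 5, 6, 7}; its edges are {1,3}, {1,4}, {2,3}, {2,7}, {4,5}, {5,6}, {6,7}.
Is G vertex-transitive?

G is 2-regular and connected on 7 vertices, i.e. the cycle C_7. C_7 has 7 rotations and 7 reflections, so Aut(C_7) ≅ D_7 of order 14. This group acts transitively on the 7 vertices.

Yes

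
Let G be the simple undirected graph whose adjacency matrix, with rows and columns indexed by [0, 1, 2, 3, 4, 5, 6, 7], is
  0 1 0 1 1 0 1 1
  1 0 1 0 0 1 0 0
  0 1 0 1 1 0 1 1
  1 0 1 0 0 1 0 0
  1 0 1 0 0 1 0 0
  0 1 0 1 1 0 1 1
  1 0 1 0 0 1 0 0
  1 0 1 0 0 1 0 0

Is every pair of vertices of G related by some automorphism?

Automorphisms preserve degree, but G has vertices of degree 3 and vertices of degree 5; no automorphism maps one to the other, so G is not vertex-transitive.

No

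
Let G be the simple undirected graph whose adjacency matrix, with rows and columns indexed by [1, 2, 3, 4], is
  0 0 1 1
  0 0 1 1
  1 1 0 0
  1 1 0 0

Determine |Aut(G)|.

8

G is 2-regular and bipartite on 2^2 = 4 vertices with girth 4; it is the hypercube graph Q_2. Aut(Q_2) consists of the signed permutations of the 2 coordinate axes: 2! permutations times 2^2 sign flips, so |Aut| = 2^2·2! = 8.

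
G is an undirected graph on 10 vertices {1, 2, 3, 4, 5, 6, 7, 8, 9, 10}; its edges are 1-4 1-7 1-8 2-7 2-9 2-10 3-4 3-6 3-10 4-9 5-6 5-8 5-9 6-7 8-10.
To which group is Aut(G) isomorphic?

S_5

G is 3-regular on 10 vertices with no triangles and no 4-cycles (girth 5): this is the Petersen graph. It is a classical fact that the Petersen graph has automorphism group S_5 (order 120), arising from its description as the Kneser graph K(5,2).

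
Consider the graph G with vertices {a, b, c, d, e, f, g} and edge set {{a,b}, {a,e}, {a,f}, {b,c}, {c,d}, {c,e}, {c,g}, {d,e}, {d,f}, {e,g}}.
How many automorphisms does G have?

1

Degrees alone do not determine every vertex (e.g. a and d both have degree 3), but their neighbour-degree multisets differ: N(a) has degrees [2, 2, 4] while N(d) has degrees [2, 4, 4]. Repeating this refinement separates all vertices, so the only automorphism is the identity.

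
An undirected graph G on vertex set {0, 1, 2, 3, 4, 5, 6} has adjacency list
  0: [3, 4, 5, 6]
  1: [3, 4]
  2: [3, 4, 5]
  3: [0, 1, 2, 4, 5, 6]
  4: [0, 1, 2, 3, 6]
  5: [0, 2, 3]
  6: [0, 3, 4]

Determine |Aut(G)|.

Degrees alone do not determine every vertex (e.g. 2 and 5 both have degree 3), but their neighbour-degree multisets differ: N(2) has degrees [3, 5, 6] while N(5) has degrees [3, 4, 6]. Repeating this refinement separates all vertices, so the only automorphism is the identity.

1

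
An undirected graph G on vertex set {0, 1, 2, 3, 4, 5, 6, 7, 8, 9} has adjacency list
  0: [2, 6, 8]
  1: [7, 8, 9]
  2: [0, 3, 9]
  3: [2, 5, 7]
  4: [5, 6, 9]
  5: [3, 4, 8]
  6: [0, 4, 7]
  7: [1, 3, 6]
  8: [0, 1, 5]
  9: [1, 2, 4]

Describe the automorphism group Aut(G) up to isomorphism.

the symmetric group S_5

G is 3-regular on 10 vertices with no triangles and no 4-cycles (girth 5): this is the Petersen graph. Viewing the Petersen graph as the Kneser graph K(5,2) — vertices are 2-subsets of {1,…,5}, edges join disjoint pairs — its automorphisms are exactly the permutations of the 5-element set, so Aut ≅ S_5 of order 120.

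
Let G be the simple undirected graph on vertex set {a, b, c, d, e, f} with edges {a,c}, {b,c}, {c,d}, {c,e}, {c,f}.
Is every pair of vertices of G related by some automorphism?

No

Vertex c is the only vertex of degree 5, so every automorphism fixes it; G is not vertex-transitive.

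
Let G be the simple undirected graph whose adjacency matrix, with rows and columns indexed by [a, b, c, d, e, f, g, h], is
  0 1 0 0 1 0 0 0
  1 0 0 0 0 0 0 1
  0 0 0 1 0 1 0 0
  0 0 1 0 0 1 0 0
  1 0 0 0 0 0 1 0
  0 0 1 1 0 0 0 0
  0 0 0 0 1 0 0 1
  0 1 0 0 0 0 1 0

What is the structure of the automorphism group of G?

D_5 × D_3

G has two connected components, {a, b, e, g, h} and {c, d, f}; each is 2-regular, so G = C_5 ⊔ C_3. No automorphism exchanges components of different sizes, hence Aut(G) is the direct product D_5 × D_3, order 60.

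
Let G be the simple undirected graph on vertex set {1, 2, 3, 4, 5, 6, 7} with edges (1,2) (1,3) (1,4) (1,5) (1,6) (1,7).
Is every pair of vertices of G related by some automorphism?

Vertex 1 is the only vertex of degree 6, so every automorphism fixes it; G is not vertex-transitive.

No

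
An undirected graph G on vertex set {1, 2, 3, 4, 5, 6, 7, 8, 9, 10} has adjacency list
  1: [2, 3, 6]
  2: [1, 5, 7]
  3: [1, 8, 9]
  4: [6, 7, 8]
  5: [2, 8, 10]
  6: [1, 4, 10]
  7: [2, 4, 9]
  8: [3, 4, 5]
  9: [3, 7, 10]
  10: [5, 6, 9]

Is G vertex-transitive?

G is 3-regular on 10 vertices with no triangles and no 4-cycles (girth 5): this is the Petersen graph. It is a classical fact that the Petersen graph has automorphism group S_5 (order 120), arising from its description as the Kneser graph K(5,2). Under this action every vertex can be carried to every other, so G is vertex-transitive.

Yes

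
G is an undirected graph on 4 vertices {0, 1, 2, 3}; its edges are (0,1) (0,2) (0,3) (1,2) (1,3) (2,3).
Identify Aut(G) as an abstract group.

the symmetric group on 4 letters

All 4 vertices are pairwise adjacent: G = K_4. Any permutation of the 4 vertices preserves K_4, so Aut(K_4) = S_4 of order 4! = 24.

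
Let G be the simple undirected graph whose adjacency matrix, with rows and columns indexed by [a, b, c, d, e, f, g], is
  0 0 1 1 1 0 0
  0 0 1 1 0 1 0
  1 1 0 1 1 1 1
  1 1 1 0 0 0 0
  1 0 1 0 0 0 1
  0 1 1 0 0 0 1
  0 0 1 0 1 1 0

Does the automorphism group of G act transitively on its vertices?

No

Vertex c is the only vertex of degree 6, so every automorphism fixes it; G is not vertex-transitive.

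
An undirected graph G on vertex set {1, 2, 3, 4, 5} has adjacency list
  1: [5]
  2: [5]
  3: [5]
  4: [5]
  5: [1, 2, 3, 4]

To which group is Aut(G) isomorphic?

the symmetric group on 4 letters

Vertex 5 has degree 4 and every other vertex has degree 1, so G is the star K_{1,4} with centre 5. The 4 leaves are pairwise interchangeable while the centre is fixed, giving Aut(G) = S_4.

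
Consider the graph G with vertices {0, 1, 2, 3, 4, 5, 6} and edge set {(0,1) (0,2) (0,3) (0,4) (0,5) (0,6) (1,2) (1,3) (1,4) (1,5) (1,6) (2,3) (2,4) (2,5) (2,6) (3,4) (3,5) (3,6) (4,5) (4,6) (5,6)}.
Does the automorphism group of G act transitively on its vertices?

All 7 vertices are pairwise adjacent: G = K_7. Every bijection on the vertex set is an automorphism of K_7; hence Aut(K_7) ≅ S_7, order 5040. Under this action every vertex can be carried to every other, so G is vertex-transitive.

Yes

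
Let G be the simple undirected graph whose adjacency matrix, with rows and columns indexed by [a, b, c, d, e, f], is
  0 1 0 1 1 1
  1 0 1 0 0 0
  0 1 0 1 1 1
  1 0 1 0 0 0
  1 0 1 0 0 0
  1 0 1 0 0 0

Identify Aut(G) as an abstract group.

The vertices split by degree into {a, c} (degree 4) and {b, d, e, f} (degree 2); every edge runs between the two parts, so G is the complete bipartite graph K_{2,4}. The parts have unequal sizes, so no automorphism swaps them; each part is permuted independently, giving S_2 × S_4 of order 2!·4! = 48.

S_2 × S_4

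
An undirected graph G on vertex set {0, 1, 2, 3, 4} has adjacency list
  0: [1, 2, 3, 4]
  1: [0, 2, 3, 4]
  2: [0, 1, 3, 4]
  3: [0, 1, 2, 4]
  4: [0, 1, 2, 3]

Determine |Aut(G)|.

Every vertex has degree 4, so G is the complete graph K_5. Every bijection on the vertex set is an automorphism of K_5; hence Aut(K_5) ≅ S_5, order 120.

120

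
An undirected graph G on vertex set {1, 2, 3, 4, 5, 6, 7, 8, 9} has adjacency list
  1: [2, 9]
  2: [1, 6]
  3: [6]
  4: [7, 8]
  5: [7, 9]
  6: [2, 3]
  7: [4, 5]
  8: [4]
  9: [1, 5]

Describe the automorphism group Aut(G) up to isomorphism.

The degree sequence is [2, 2, 1, 2, 2, 2, 2, 1, 2]; the two degree-1 vertices 3 and 8 are the ends of a path, so G = P_9. The only nontrivial automorphism of a path is the end-to-end reflection, so Aut(G) ≅ Z_2.

Z_2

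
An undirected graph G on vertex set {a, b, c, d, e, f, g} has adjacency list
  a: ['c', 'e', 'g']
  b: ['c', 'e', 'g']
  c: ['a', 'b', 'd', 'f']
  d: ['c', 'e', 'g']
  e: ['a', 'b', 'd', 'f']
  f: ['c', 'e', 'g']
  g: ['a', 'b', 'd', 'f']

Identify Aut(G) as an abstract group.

The vertices split by degree into {c, e, g} (degree 4) and {a, b, d, f} (degree 3); every edge runs between the two parts, so G is the complete bipartite graph K_{3,4}. The parts have unequal sizes, so no automorphism swaps them; each part is permuted independently, giving S_3 × S_4 of order 3!·4! = 144.

S_3 × S_4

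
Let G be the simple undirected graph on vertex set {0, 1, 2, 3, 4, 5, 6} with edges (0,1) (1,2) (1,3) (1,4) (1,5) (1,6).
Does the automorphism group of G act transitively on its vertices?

No

Vertex 1 is the only vertex of degree 6, so every automorphism fixes it; G is not vertex-transitive.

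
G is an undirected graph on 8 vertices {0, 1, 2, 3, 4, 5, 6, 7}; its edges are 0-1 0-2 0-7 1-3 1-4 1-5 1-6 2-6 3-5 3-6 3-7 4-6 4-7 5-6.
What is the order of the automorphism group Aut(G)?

1

Degrees alone do not determine every vertex (e.g. 0 and 4 both have degree 3), but their neighbour-degree multisets differ: N(0) has degrees [2, 3, 5] while N(4) has degrees [3, 5, 5]. Repeating this refinement separates all vertices, so the only automorphism is the identity.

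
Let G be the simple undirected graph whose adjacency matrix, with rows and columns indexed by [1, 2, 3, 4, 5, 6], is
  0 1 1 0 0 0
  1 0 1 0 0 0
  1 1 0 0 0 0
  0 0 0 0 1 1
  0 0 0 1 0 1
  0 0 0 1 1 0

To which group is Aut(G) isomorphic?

D_3 ≀ Z_2

G has two connected components, {4, 5, 6} and {1, 2, 3}; each is 2-regular, so G = C_3 ⊔ C_3. With two isomorphic components, Aut(G) = Aut(C_3) ≀ S_2 = (D_3 × D_3) ⋊ Z_2: permute each cycle by D_3, then optionally swap the two cycles. Order 2·(2·3)² = 72.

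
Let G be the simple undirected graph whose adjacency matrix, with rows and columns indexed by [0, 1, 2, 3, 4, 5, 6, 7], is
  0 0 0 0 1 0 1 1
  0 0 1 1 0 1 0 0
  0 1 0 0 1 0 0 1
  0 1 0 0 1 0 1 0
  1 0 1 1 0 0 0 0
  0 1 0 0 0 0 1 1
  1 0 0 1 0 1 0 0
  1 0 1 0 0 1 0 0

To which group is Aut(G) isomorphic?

G is 3-regular and bipartite on 2^3 = 8 vertices with girth 4; it is the hypercube graph Q_3. Aut(Q_3) consists of the signed permutations of the 3 coordinate axes: 3! permutations times 2^3 sign flips, so |Aut| = 2^3·3! = 48.

Z_2^3 ⋊ S_3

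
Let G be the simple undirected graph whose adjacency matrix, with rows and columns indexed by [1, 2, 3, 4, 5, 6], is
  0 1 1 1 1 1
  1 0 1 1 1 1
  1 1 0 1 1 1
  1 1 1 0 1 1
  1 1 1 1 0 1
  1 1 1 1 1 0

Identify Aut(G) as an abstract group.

the symmetric group on 6 letters

All 6 vertices are pairwise adjacent: G = K_6. Any permutation of the 6 vertices preserves K_6, so Aut(K_6) = S_6 of order 6! = 720.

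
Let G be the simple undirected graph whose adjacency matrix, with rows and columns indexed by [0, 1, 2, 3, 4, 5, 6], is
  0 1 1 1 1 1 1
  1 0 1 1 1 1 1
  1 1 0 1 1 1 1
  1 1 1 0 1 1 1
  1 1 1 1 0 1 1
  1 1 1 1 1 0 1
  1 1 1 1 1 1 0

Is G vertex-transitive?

Every vertex has degree 6, so G is the complete graph K_7. Every bijection on the vertex set is an automorphism of K_7; hence Aut(K_7) ≅ S_7, order 5040. This group acts transitively on the 7 vertices.

Yes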